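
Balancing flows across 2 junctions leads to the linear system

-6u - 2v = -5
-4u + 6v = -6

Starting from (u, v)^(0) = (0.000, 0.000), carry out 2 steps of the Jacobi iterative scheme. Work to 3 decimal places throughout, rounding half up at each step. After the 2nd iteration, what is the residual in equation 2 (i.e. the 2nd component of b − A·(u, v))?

1.338

Iteration 1:
  u = (-5 - (-2)·0.000) / (-6) = 0.833
  v = (-6 - (-4)·0.000) / (6) = -1.000
Iteration 2:
  u = (-5 - (-2)·-1.000) / (-6) = 1.167
  v = (-6 - (-4)·0.833) / (6) = -0.445
Residual b − A·x = (1.112, 1.338)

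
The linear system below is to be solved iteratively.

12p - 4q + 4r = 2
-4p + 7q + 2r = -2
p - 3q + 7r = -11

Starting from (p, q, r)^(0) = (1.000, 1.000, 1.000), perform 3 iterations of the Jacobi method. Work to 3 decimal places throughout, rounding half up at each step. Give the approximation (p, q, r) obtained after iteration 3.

Iteration 1:
  p = (2 - (-4)·1.000 - (4)·1.000) / (12) = 0.167
  q = (-2 - (-4)·1.000 - (2)·1.000) / (7) = 0.000
  r = (-11 - (1)·1.000 - (-3)·1.000) / (7) = -1.286
Iteration 2:
  p = (2 - (-4)·0.000 - (4)·-1.286) / (12) = 0.595
  q = (-2 - (-4)·0.167 - (2)·-1.286) / (7) = 0.177
  r = (-11 - (1)·0.167 - (-3)·0.000) / (7) = -1.595
Iteration 3:
  p = (2 - (-4)·0.177 - (4)·-1.595) / (12) = 0.757
  q = (-2 - (-4)·0.595 - (2)·-1.595) / (7) = 0.510
  r = (-11 - (1)·0.595 - (-3)·0.177) / (7) = -1.581

(0.757, 0.510, -1.581)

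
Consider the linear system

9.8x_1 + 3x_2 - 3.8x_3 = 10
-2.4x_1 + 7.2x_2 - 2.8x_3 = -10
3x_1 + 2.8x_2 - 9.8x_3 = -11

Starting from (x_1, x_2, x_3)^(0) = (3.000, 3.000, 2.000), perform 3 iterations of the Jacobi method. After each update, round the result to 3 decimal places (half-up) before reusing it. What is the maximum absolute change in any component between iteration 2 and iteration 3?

Iteration 1:
  x_1 = (10 - (3)·3.000 - (-3.8)·2.000) / (9.8) = 0.878
  x_2 = (-10 - (-2.4)·3.000 - (-2.8)·2.000) / (7.2) = 0.389
  x_3 = (-11 - (3)·3.000 - (2.8)·3.000) / (-9.8) = 2.898
Iteration 2:
  x_1 = (10 - (3)·0.389 - (-3.8)·2.898) / (9.8) = 2.025
  x_2 = (-10 - (-2.4)·0.878 - (-2.8)·2.898) / (7.2) = 0.031
  x_3 = (-11 - (3)·0.878 - (2.8)·0.389) / (-9.8) = 1.502
Iteration 3:
  x_1 = (10 - (3)·0.031 - (-3.8)·1.502) / (9.8) = 1.593
  x_2 = (-10 - (-2.4)·2.025 - (-2.8)·1.502) / (7.2) = -0.130
  x_3 = (-11 - (3)·2.025 - (2.8)·0.031) / (-9.8) = 1.751
Change: (-0.432, -0.161, 0.249) → max |·| = 0.432

0.432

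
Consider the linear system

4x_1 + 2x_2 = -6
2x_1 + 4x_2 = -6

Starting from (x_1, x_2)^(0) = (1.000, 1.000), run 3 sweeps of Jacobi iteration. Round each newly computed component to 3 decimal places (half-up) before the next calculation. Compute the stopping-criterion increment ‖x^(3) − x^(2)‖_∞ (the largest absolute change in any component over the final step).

Iteration 1:
  x_1 = (-6 - (2)·1.000) / (4) = -2.000
  x_2 = (-6 - (2)·1.000) / (4) = -2.000
Iteration 2:
  x_1 = (-6 - (2)·-2.000) / (4) = -0.500
  x_2 = (-6 - (2)·-2.000) / (4) = -0.500
Iteration 3:
  x_1 = (-6 - (2)·-0.500) / (4) = -1.250
  x_2 = (-6 - (2)·-0.500) / (4) = -1.250
Change: (-0.750, -0.750) → max |·| = 0.750

0.750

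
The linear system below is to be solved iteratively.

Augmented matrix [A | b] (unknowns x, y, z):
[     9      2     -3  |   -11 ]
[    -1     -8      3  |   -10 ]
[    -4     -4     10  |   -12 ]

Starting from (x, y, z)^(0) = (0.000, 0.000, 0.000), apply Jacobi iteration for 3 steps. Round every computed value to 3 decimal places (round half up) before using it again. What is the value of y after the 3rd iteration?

Iteration 1:
  x = (-11 - (2)·0.000 - (-3)·0.000) / (9) = -1.222
  y = (-10 - (-1)·0.000 - (3)·0.000) / (-8) = 1.250
  z = (-12 - (-4)·0.000 - (-4)·0.000) / (10) = -1.200
Iteration 2:
  x = (-11 - (2)·1.250 - (-3)·-1.200) / (9) = -1.900
  y = (-10 - (-1)·-1.222 - (3)·-1.200) / (-8) = 0.953
  z = (-12 - (-4)·-1.222 - (-4)·1.250) / (10) = -1.189
Iteration 3:
  x = (-11 - (2)·0.953 - (-3)·-1.189) / (9) = -1.830
  y = (-10 - (-1)·-1.900 - (3)·-1.189) / (-8) = 1.042
  z = (-12 - (-4)·-1.900 - (-4)·0.953) / (10) = -1.579

1.042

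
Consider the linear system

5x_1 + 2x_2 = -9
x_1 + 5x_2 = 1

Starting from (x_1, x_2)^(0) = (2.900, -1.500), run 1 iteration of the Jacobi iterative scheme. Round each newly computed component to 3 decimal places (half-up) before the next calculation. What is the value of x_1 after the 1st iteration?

-1.200

Iteration 1:
  x_1 = (-9 - (2)·-1.500) / (5) = -1.200
  x_2 = (1 - (1)·2.900) / (5) = -0.380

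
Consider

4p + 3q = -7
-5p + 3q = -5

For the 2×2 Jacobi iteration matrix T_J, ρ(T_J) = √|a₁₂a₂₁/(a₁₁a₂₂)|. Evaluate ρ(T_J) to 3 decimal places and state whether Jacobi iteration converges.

1.118

a₁₂a₂₁/(a₁₁a₂₂) = (3)·(-5) / ((4)·(3)) = -1.250000
ρ = √|-1.250000| = √1.250000 = 1.118
ρ > 1, so Jacobi diverges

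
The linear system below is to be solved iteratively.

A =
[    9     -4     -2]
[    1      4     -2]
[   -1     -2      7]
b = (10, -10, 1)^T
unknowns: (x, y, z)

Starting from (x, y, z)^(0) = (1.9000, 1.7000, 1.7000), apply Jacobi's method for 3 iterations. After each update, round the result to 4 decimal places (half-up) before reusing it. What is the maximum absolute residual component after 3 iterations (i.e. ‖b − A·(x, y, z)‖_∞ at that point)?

Iteration 1:
  x = (10 - (-4)·1.7000 - (-2)·1.7000) / (9) = 2.2444
  y = (-10 - (1)·1.9000 - (-2)·1.7000) / (4) = -2.1250
  z = (1 - (-1)·1.9000 - (-2)·1.7000) / (7) = 0.9000
Iteration 2:
  x = (10 - (-4)·-2.1250 - (-2)·0.9000) / (9) = 0.3667
  y = (-10 - (1)·2.2444 - (-2)·0.9000) / (4) = -2.6111
  z = (1 - (-1)·2.2444 - (-2)·-2.1250) / (7) = -0.1437
Iteration 3:
  x = (10 - (-4)·-2.6111 - (-2)·-0.1437) / (9) = -0.0813
  y = (-10 - (1)·0.3667 - (-2)·-0.1437) / (4) = -2.6635
  z = (1 - (-1)·0.3667 - (-2)·-2.6111) / (7) = -0.5508
Residual b − A·x = (-1.0239, -0.3663, -0.5527); ∞-norm = 1.0239

1.0239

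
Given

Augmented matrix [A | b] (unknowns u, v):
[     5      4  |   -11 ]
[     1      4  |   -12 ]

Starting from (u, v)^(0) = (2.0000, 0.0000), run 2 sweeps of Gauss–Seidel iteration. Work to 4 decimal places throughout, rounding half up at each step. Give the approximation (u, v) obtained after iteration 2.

Iteration 1:
  u = (-11 - (4)·0.0000) / (5) = -2.2000
  v = (-12 - (1)·-2.2000) / (4) = -2.4500
Iteration 2:
  u = (-11 - (4)·-2.4500) / (5) = -0.2400
  v = (-12 - (1)·-0.2400) / (4) = -2.9400

(-0.2400, -2.9400)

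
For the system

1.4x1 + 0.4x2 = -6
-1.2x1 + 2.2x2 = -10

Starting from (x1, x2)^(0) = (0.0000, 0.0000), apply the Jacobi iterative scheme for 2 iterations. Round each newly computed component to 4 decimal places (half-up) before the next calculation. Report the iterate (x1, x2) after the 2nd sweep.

(-2.9870, -6.8831)

Iteration 1:
  x1 = (-6 - (0.4)·0.0000) / (1.4) = -4.2857
  x2 = (-10 - (-1.2)·0.0000) / (2.2) = -4.5455
Iteration 2:
  x1 = (-6 - (0.4)·-4.5455) / (1.4) = -2.9870
  x2 = (-10 - (-1.2)·-4.2857) / (2.2) = -6.8831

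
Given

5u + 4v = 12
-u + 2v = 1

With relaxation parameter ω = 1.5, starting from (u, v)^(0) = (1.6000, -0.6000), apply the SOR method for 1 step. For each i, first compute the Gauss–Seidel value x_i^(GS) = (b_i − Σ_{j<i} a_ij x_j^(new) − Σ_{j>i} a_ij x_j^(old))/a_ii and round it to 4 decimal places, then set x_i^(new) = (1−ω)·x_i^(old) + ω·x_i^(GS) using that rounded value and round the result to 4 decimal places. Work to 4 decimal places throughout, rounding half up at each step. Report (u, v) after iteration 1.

(3.5200, 3.6900)

Iteration 1:
  u: GS value = (12 - (4)·-0.6000) / (5) = 2.8800;  u ← (1−ω)·1.6000 + ω·2.8800 = 3.5200
  v: GS value = (1 - (-1)·3.5200) / (2) = 2.2600;  v ← (1−ω)·-0.6000 + ω·2.2600 = 3.6900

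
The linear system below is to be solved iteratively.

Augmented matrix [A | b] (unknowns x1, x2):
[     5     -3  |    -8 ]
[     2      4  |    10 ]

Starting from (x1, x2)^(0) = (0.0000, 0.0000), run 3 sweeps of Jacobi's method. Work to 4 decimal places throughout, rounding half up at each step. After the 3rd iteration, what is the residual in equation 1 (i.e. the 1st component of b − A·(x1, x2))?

-2.2500

Iteration 1:
  x1 = (-8 - (-3)·0.0000) / (5) = -1.6000
  x2 = (10 - (2)·0.0000) / (4) = 2.5000
Iteration 2:
  x1 = (-8 - (-3)·2.5000) / (5) = -0.1000
  x2 = (10 - (2)·-1.6000) / (4) = 3.3000
Iteration 3:
  x1 = (-8 - (-3)·3.3000) / (5) = 0.3800
  x2 = (10 - (2)·-0.1000) / (4) = 2.5500
Residual b − A·x = (-2.2500, -0.9600)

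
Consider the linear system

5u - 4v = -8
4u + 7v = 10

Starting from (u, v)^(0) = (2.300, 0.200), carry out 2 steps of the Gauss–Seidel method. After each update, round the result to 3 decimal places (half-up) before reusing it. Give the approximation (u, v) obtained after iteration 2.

Iteration 1:
  u = (-8 - (-4)·0.200) / (5) = -1.440
  v = (10 - (4)·-1.440) / (7) = 2.251
Iteration 2:
  u = (-8 - (-4)·2.251) / (5) = 0.201
  v = (10 - (4)·0.201) / (7) = 1.314

(0.201, 1.314)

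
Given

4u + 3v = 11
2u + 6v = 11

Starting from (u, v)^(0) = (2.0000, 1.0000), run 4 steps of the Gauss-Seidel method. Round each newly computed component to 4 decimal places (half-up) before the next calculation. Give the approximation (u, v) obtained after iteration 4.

(1.8360, 1.2213)

Iteration 1:
  u = (11 - (3)·1.0000) / (4) = 2.0000
  v = (11 - (2)·2.0000) / (6) = 1.1667
Iteration 2:
  u = (11 - (3)·1.1667) / (4) = 1.8750
  v = (11 - (2)·1.8750) / (6) = 1.2083
Iteration 3:
  u = (11 - (3)·1.2083) / (4) = 1.8438
  v = (11 - (2)·1.8438) / (6) = 1.2187
Iteration 4:
  u = (11 - (3)·1.2187) / (4) = 1.8360
  v = (11 - (2)·1.8360) / (6) = 1.2213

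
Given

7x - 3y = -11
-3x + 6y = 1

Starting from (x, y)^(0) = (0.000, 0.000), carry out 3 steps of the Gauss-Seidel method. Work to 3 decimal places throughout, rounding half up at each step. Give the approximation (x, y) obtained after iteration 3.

(-1.894, -0.780)

Iteration 1:
  x = (-11 - (-3)·0.000) / (7) = -1.571
  y = (1 - (-3)·-1.571) / (6) = -0.619
Iteration 2:
  x = (-11 - (-3)·-0.619) / (7) = -1.837
  y = (1 - (-3)·-1.837) / (6) = -0.752
Iteration 3:
  x = (-11 - (-3)·-0.752) / (7) = -1.894
  y = (1 - (-3)·-1.894) / (6) = -0.780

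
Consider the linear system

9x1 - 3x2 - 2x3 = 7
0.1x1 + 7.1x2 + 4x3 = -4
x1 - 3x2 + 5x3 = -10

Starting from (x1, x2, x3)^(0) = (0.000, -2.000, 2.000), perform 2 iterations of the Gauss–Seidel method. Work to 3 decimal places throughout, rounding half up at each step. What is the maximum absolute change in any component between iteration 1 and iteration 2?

2.905

Iteration 1:
  x1 = (7 - (-3)·-2.000 - (-2)·2.000) / (9) = 0.556
  x2 = (-4 - (0.1)·0.556 - (4)·2.000) / (7.1) = -1.698
  x3 = (-10 - (1)·0.556 - (-3)·-1.698) / (5) = -3.130
Iteration 2:
  x1 = (7 - (-3)·-1.698 - (-2)·-3.130) / (9) = -0.484
  x2 = (-4 - (0.1)·-0.484 - (4)·-3.130) / (7.1) = 1.207
  x3 = (-10 - (1)·-0.484 - (-3)·1.207) / (5) = -1.179
Change: (-1.040, 2.905, 1.951) → max |·| = 2.905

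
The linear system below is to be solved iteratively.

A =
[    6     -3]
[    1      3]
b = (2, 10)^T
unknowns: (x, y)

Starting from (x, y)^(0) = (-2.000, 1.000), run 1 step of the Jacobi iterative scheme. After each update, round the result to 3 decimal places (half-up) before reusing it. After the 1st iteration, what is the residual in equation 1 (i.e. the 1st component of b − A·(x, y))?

9.002

Iteration 1:
  x = (2 - (-3)·1.000) / (6) = 0.833
  y = (10 - (1)·-2.000) / (3) = 4.000
Residual b − A·x = (9.002, -2.833)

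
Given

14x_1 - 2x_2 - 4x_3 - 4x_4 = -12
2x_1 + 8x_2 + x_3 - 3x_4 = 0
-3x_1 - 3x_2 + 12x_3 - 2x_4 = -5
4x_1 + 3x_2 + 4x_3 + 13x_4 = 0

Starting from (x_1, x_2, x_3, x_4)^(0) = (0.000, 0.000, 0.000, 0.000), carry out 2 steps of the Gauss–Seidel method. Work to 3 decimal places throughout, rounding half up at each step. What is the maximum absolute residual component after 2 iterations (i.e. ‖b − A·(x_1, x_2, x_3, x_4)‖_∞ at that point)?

Iteration 1:
  x_1 = (-12 - (-2)·0.000 - (-4)·0.000 - (-4)·0.000) / (14) = -0.857
  x_2 = (0 - (2)·-0.857 - (1)·0.000 - (-3)·0.000) / (8) = 0.214
  x_3 = (-5 - (-3)·-0.857 - (-3)·0.214 - (-2)·0.000) / (12) = -0.577
  x_4 = (0 - (4)·-0.857 - (3)·0.214 - (4)·-0.577) / (13) = 0.392
Iteration 2:
  x_1 = (-12 - (-2)·0.214 - (-4)·-0.577 - (-4)·0.392) / (14) = -0.879
  x_2 = (0 - (2)·-0.879 - (1)·-0.577 - (-3)·0.392) / (8) = 0.439
  x_3 = (-5 - (-3)·-0.879 - (-3)·0.439 - (-2)·0.392) / (12) = -0.461
  x_4 = (0 - (4)·-0.879 - (3)·0.439 - (4)·-0.461) / (13) = 0.311
Residual b − A·x = (0.584, -0.360, -0.166, 0.000); ∞-norm = 0.584

0.584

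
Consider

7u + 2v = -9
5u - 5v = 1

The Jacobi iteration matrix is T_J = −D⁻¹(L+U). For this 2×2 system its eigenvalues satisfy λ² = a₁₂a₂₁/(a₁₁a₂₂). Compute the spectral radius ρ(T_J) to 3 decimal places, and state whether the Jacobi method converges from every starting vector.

a₁₂a₂₁/(a₁₁a₂₂) = (2)·(5) / ((7)·(-5)) = -0.285714
ρ = √|-0.285714| = √0.285714 = 0.535
ρ < 1, so Jacobi converges

0.535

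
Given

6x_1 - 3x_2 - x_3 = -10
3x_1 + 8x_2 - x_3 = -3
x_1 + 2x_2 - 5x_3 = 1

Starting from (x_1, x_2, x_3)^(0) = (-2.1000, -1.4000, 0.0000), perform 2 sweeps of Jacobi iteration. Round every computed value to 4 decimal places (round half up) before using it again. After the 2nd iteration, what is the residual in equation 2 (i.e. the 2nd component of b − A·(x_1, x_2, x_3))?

Iteration 1:
  x_1 = (-10 - (-3)·-1.4000 - (-1)·0.0000) / (6) = -2.3667
  x_2 = (-3 - (3)·-2.1000 - (-1)·0.0000) / (8) = 0.4125
  x_3 = (1 - (1)·-2.1000 - (2)·-1.4000) / (-5) = -1.1800
Iteration 2:
  x_1 = (-10 - (-3)·0.4125 - (-1)·-1.1800) / (6) = -1.6571
  x_2 = (-3 - (3)·-2.3667 - (-1)·-1.1800) / (8) = 0.3650
  x_3 = (1 - (1)·-2.3667 - (2)·0.4125) / (-5) = -0.5083
Residual b − A·x = (0.5293, -1.4570, -0.6144)

-1.4570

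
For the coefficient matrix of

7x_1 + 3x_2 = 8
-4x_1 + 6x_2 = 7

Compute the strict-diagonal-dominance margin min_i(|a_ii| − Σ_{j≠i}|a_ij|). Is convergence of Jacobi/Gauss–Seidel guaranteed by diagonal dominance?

2

row 1: |7| − (3) = 4
row 2: |6| − (4) = 2
minimum over rows = 2 → strictly diagonally dominant (convergence guaranteed)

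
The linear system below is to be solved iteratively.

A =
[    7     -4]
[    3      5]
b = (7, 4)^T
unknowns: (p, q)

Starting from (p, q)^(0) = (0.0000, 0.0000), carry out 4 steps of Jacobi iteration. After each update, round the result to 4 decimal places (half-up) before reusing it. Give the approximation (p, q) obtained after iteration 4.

(0.9575, 0.1314)

Iteration 1:
  p = (7 - (-4)·0.0000) / (7) = 1.0000
  q = (4 - (3)·0.0000) / (5) = 0.8000
Iteration 2:
  p = (7 - (-4)·0.8000) / (7) = 1.4571
  q = (4 - (3)·1.0000) / (5) = 0.2000
Iteration 3:
  p = (7 - (-4)·0.2000) / (7) = 1.1143
  q = (4 - (3)·1.4571) / (5) = -0.0743
Iteration 4:
  p = (7 - (-4)·-0.0743) / (7) = 0.9575
  q = (4 - (3)·1.1143) / (5) = 0.1314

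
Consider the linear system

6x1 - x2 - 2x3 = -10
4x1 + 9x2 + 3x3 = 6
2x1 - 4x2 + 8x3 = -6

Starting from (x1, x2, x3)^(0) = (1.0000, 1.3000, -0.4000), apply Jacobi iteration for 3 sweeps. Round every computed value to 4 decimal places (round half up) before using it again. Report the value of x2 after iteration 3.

Iteration 1:
  x1 = (-10 - (-1)·1.3000 - (-2)·-0.4000) / (6) = -1.5833
  x2 = (6 - (4)·1.0000 - (3)·-0.4000) / (9) = 0.3556
  x3 = (-6 - (2)·1.0000 - (-4)·1.3000) / (8) = -0.3500
Iteration 2:
  x1 = (-10 - (-1)·0.3556 - (-2)·-0.3500) / (6) = -1.7241
  x2 = (6 - (4)·-1.5833 - (3)·-0.3500) / (9) = 1.4870
  x3 = (-6 - (2)·-1.5833 - (-4)·0.3556) / (8) = -0.1764
Iteration 3:
  x1 = (-10 - (-1)·1.4870 - (-2)·-0.1764) / (6) = -1.4776
  x2 = (6 - (4)·-1.7241 - (3)·-0.1764) / (9) = 1.4917
  x3 = (-6 - (2)·-1.7241 - (-4)·1.4870) / (8) = 0.4245

1.4917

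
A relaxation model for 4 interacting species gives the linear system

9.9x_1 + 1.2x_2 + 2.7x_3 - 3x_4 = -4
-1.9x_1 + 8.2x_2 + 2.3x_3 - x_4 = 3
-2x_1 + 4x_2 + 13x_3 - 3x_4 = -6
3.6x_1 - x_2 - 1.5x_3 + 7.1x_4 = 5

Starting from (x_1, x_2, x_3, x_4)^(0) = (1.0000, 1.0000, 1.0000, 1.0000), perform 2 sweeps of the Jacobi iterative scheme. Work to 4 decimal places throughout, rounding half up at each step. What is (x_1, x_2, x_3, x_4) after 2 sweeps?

(-0.1859, 0.4260, -0.5460, 0.9357)

Iteration 1:
  x_1 = (-4 - (1.2)·1.0000 - (2.7)·1.0000 - (-3)·1.0000) / (9.9) = -0.4949
  x_2 = (3 - (-1.9)·1.0000 - (2.3)·1.0000 - (-1)·1.0000) / (8.2) = 0.4390
  x_3 = (-6 - (-2)·1.0000 - (4)·1.0000 - (-3)·1.0000) / (13) = -0.3846
  x_4 = (5 - (3.6)·1.0000 - (-1)·1.0000 - (-1.5)·1.0000) / (7.1) = 0.5493
Iteration 2:
  x_1 = (-4 - (1.2)·0.4390 - (2.7)·-0.3846 - (-3)·0.5493) / (9.9) = -0.1859
  x_2 = (3 - (-1.9)·-0.4949 - (2.3)·-0.3846 - (-1)·0.5493) / (8.2) = 0.4260
  x_3 = (-6 - (-2)·-0.4949 - (4)·0.4390 - (-3)·0.5493) / (13) = -0.5460
  x_4 = (5 - (3.6)·-0.4949 - (-1)·0.4390 - (-1.5)·-0.3846) / (7.1) = 0.9357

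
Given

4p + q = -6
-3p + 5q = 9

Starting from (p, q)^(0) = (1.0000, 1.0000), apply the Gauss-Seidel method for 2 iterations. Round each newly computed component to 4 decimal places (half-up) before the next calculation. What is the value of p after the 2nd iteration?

Iteration 1:
  p = (-6 - (1)·1.0000) / (4) = -1.7500
  q = (9 - (-3)·-1.7500) / (5) = 0.7500
Iteration 2:
  p = (-6 - (1)·0.7500) / (4) = -1.6875
  q = (9 - (-3)·-1.6875) / (5) = 0.7875

-1.6875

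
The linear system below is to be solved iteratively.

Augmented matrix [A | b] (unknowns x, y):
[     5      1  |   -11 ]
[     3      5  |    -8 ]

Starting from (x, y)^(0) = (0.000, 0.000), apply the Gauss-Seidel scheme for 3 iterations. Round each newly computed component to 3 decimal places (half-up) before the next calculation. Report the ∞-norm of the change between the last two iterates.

0.007

Iteration 1:
  x = (-11 - (1)·0.000) / (5) = -2.200
  y = (-8 - (3)·-2.200) / (5) = -0.280
Iteration 2:
  x = (-11 - (1)·-0.280) / (5) = -2.144
  y = (-8 - (3)·-2.144) / (5) = -0.314
Iteration 3:
  x = (-11 - (1)·-0.314) / (5) = -2.137
  y = (-8 - (3)·-2.137) / (5) = -0.318
Change: (0.007, -0.004) → max |·| = 0.007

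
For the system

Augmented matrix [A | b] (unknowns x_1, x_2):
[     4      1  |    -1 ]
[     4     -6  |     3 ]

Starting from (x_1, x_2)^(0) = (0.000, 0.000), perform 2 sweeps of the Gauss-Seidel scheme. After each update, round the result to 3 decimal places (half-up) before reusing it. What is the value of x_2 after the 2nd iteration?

-0.555

Iteration 1:
  x_1 = (-1 - (1)·0.000) / (4) = -0.250
  x_2 = (3 - (4)·-0.250) / (-6) = -0.667
Iteration 2:
  x_1 = (-1 - (1)·-0.667) / (4) = -0.083
  x_2 = (3 - (4)·-0.083) / (-6) = -0.555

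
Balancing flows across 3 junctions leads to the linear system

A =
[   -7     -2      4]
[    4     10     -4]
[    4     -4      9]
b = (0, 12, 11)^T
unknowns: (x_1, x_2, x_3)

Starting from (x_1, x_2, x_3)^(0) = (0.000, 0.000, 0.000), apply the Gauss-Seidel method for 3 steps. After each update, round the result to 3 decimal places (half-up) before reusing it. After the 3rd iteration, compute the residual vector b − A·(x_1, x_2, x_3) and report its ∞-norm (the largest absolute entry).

Iteration 1:
  x_1 = (0 - (-2)·0.000 - (4)·0.000) / (-7) = 0.000
  x_2 = (12 - (4)·0.000 - (-4)·0.000) / (10) = 1.200
  x_3 = (11 - (4)·0.000 - (-4)·1.200) / (9) = 1.756
Iteration 2:
  x_1 = (0 - (-2)·1.200 - (4)·1.756) / (-7) = 0.661
  x_2 = (12 - (4)·0.661 - (-4)·1.756) / (10) = 1.638
  x_3 = (11 - (4)·0.661 - (-4)·1.638) / (9) = 1.656
Iteration 3:
  x_1 = (0 - (-2)·1.638 - (4)·1.656) / (-7) = 0.478
  x_2 = (12 - (4)·0.478 - (-4)·1.656) / (10) = 1.671
  x_3 = (11 - (4)·0.478 - (-4)·1.671) / (9) = 1.752
Residual b − A·x = (-0.320, 0.386, 0.004); ∞-norm = 0.386

0.386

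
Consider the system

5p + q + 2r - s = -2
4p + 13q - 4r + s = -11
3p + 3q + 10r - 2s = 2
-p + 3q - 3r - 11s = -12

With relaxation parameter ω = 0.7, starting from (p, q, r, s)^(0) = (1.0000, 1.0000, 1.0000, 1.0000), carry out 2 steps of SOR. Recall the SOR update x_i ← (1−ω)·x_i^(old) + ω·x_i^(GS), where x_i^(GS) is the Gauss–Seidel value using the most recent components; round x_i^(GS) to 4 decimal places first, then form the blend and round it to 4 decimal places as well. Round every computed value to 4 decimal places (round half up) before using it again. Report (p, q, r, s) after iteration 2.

(-0.3978, -0.4397, 0.6428, 0.8648)

Iteration 1:
  p: GS value = (-2 - (1)·1.0000 - (2)·1.0000 - (-1)·1.0000) / (5) = -0.8000;  p ← (1−ω)·1.0000 + ω·-0.8000 = -0.2600
  q: GS value = (-11 - (4)·-0.2600 - (-4)·1.0000 - (1)·1.0000) / (13) = -0.5354;  q ← (1−ω)·1.0000 + ω·-0.5354 = -0.0748
  r: GS value = (2 - (3)·-0.2600 - (3)·-0.0748 - (-2)·1.0000) / (10) = 0.5004;  r ← (1−ω)·1.0000 + ω·0.5004 = 0.6503
  s: GS value = (-12 - (-1)·-0.2600 - (3)·-0.0748 - (-3)·0.6503) / (-11) = 0.9168;  s ← (1−ω)·1.0000 + ω·0.9168 = 0.9418
Iteration 2:
  p: GS value = (-2 - (1)·-0.0748 - (2)·0.6503 - (-1)·0.9418) / (5) = -0.4568;  p ← (1−ω)·-0.2600 + ω·-0.4568 = -0.3978
  q: GS value = (-11 - (4)·-0.3978 - (-4)·0.6503 - (1)·0.9418) / (13) = -0.5961;  q ← (1−ω)·-0.0748 + ω·-0.5961 = -0.4397
  r: GS value = (2 - (3)·-0.3978 - (3)·-0.4397 - (-2)·0.9418) / (10) = 0.6396;  r ← (1−ω)·0.6503 + ω·0.6396 = 0.6428
  s: GS value = (-12 - (-1)·-0.3978 - (3)·-0.4397 - (-3)·0.6428) / (-11) = 0.8318;  s ← (1−ω)·0.9418 + ω·0.8318 = 0.8648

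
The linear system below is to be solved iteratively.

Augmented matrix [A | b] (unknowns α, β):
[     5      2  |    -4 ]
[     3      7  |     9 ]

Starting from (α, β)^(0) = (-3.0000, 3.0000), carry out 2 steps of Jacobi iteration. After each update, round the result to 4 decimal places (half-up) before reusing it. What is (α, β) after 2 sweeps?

Iteration 1:
  α = (-4 - (2)·3.0000) / (5) = -2.0000
  β = (9 - (3)·-3.0000) / (7) = 2.5714
Iteration 2:
  α = (-4 - (2)·2.5714) / (5) = -1.8286
  β = (9 - (3)·-2.0000) / (7) = 2.1429

(-1.8286, 2.1429)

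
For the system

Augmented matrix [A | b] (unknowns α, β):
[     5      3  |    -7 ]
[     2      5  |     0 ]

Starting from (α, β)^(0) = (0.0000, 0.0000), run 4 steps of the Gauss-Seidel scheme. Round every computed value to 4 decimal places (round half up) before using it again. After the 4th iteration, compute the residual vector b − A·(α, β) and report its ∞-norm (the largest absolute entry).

0.0232

Iteration 1:
  α = (-7 - (3)·0.0000) / (5) = -1.4000
  β = (0 - (2)·-1.4000) / (5) = 0.5600
Iteration 2:
  α = (-7 - (3)·0.5600) / (5) = -1.7360
  β = (0 - (2)·-1.7360) / (5) = 0.6944
Iteration 3:
  α = (-7 - (3)·0.6944) / (5) = -1.8166
  β = (0 - (2)·-1.8166) / (5) = 0.7266
Iteration 4:
  α = (-7 - (3)·0.7266) / (5) = -1.8360
  β = (0 - (2)·-1.8360) / (5) = 0.7344
Residual b − A·x = (-0.0232, 0.0000); ∞-norm = 0.0232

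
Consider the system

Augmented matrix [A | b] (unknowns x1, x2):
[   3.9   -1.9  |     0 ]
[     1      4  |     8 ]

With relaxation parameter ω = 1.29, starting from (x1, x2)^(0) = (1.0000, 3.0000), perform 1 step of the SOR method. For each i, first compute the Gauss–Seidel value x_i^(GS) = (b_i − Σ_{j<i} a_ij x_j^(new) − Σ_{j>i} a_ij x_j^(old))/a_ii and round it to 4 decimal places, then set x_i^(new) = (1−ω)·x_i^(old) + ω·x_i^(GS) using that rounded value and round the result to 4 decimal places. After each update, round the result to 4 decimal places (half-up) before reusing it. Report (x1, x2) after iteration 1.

(1.5953, 1.1955)

Iteration 1:
  x1: GS value = (0 - (-1.9)·3.0000) / (3.9) = 1.4615;  x1 ← (1−ω)·1.0000 + ω·1.4615 = 1.5953
  x2: GS value = (8 - (1)·1.5953) / (4) = 1.6012;  x2 ← (1−ω)·3.0000 + ω·1.6012 = 1.1955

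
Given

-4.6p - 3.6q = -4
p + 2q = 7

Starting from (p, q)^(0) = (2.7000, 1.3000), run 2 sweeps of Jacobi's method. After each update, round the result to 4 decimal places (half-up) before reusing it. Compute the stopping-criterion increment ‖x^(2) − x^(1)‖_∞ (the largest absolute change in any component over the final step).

Iteration 1:
  p = (-4 - (-3.6)·1.3000) / (-4.6) = -0.1478
  q = (7 - (1)·2.7000) / (2) = 2.1500
Iteration 2:
  p = (-4 - (-3.6)·2.1500) / (-4.6) = -0.8130
  q = (7 - (1)·-0.1478) / (2) = 3.5739
Change: (-0.6652, 1.4239) → max |·| = 1.4239

1.4239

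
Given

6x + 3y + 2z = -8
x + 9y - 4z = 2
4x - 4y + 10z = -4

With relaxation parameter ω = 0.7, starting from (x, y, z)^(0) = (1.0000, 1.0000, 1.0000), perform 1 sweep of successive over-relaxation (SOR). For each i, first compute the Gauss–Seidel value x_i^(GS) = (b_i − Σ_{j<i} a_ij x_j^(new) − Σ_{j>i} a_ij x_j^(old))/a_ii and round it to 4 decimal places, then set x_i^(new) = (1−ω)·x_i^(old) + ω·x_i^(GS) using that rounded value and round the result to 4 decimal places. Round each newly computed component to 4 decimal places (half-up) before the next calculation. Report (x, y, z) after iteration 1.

Iteration 1:
  x: GS value = (-8 - (3)·1.0000 - (2)·1.0000) / (6) = -2.1667;  x ← (1−ω)·1.0000 + ω·-2.1667 = -1.2167
  y: GS value = (2 - (1)·-1.2167 - (-4)·1.0000) / (9) = 0.8019;  y ← (1−ω)·1.0000 + ω·0.8019 = 0.8613
  z: GS value = (-4 - (4)·-1.2167 - (-4)·0.8613) / (10) = 0.4312;  z ← (1−ω)·1.0000 + ω·0.4312 = 0.6018

(-1.2167, 0.8613, 0.6018)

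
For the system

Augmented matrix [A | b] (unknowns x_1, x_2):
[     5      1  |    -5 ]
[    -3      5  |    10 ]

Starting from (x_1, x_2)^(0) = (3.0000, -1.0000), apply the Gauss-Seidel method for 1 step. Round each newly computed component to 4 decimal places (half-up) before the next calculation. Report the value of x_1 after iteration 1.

-0.8000

Iteration 1:
  x_1 = (-5 - (1)·-1.0000) / (5) = -0.8000
  x_2 = (10 - (-3)·-0.8000) / (5) = 1.5200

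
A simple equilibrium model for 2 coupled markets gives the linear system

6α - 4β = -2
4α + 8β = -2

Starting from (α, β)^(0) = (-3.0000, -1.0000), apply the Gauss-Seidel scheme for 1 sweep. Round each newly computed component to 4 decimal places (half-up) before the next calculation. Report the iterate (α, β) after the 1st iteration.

Iteration 1:
  α = (-2 - (-4)·-1.0000) / (6) = -1.0000
  β = (-2 - (4)·-1.0000) / (8) = 0.2500

(-1.0000, 0.2500)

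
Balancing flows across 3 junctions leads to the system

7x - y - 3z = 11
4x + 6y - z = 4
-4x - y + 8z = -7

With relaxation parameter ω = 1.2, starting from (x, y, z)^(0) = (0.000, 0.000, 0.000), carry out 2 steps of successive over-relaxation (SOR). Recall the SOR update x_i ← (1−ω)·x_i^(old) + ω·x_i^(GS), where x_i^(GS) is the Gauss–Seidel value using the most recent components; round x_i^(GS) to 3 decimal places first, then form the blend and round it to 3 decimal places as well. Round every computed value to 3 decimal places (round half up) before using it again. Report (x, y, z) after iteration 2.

(1.375, -0.163, -0.245)

Iteration 1:
  x: GS value = (11 - (-1)·0.000 - (-3)·0.000) / (7) = 1.571;  x ← (1−ω)·0.000 + ω·1.571 = 1.885
  y: GS value = (4 - (4)·1.885 - (-1)·0.000) / (6) = -0.590;  y ← (1−ω)·0.000 + ω·-0.590 = -0.708
  z: GS value = (-7 - (-4)·1.885 - (-1)·-0.708) / (8) = -0.021;  z ← (1−ω)·0.000 + ω·-0.021 = -0.025
Iteration 2:
  x: GS value = (11 - (-1)·-0.708 - (-3)·-0.025) / (7) = 1.460;  x ← (1−ω)·1.885 + ω·1.460 = 1.375
  y: GS value = (4 - (4)·1.375 - (-1)·-0.025) / (6) = -0.254;  y ← (1−ω)·-0.708 + ω·-0.254 = -0.163
  z: GS value = (-7 - (-4)·1.375 - (-1)·-0.163) / (8) = -0.208;  z ← (1−ω)·-0.025 + ω·-0.208 = -0.245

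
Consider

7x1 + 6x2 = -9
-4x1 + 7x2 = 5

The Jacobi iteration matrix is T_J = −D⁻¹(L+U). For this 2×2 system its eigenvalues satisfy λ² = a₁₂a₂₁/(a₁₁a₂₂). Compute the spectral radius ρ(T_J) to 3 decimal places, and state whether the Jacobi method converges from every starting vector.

0.700

a₁₂a₂₁/(a₁₁a₂₂) = (6)·(-4) / ((7)·(7)) = -0.489796
ρ = √|-0.489796| = √0.489796 = 0.700
ρ < 1, so Jacobi converges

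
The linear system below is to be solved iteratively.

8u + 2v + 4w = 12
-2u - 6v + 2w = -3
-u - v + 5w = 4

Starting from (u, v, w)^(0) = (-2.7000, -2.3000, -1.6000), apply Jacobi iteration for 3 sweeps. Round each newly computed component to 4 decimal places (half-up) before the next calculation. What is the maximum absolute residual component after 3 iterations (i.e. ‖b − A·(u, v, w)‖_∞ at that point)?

0.5536

Iteration 1:
  u = (12 - (2)·-2.3000 - (4)·-1.6000) / (8) = 2.8750
  v = (-3 - (-2)·-2.7000 - (2)·-1.6000) / (-6) = 0.8667
  w = (4 - (-1)·-2.7000 - (-1)·-2.3000) / (5) = -0.2000
Iteration 2:
  u = (12 - (2)·0.8667 - (4)·-0.2000) / (8) = 1.3833
  v = (-3 - (-2)·2.8750 - (2)·-0.2000) / (-6) = -0.5250
  w = (4 - (-1)·2.8750 - (-1)·0.8667) / (5) = 1.5483
Iteration 3:
  u = (12 - (2)·-0.5250 - (4)·1.5483) / (8) = 0.8571
  v = (-3 - (-2)·1.3833 - (2)·1.5483) / (-6) = 0.5550
  w = (4 - (-1)·1.3833 - (-1)·-0.5250) / (5) = 0.9717
Residual b − A·x = (0.1464, 0.1008, 0.5536); ∞-norm = 0.5536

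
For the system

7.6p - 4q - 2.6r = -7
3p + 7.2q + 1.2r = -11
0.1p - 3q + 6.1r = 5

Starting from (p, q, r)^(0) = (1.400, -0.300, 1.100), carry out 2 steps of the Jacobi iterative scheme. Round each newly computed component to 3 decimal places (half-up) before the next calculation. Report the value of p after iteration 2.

-1.906

Iteration 1:
  p = (-7 - (-4)·-0.300 - (-2.6)·1.100) / (7.6) = -0.703
  q = (-11 - (3)·1.400 - (1.2)·1.100) / (7.2) = -2.294
  r = (5 - (0.1)·1.400 - (-3)·-0.300) / (6.1) = 0.649
Iteration 2:
  p = (-7 - (-4)·-2.294 - (-2.6)·0.649) / (7.6) = -1.906
  q = (-11 - (3)·-0.703 - (1.2)·0.649) / (7.2) = -1.343
  r = (5 - (0.1)·-0.703 - (-3)·-2.294) / (6.1) = -0.297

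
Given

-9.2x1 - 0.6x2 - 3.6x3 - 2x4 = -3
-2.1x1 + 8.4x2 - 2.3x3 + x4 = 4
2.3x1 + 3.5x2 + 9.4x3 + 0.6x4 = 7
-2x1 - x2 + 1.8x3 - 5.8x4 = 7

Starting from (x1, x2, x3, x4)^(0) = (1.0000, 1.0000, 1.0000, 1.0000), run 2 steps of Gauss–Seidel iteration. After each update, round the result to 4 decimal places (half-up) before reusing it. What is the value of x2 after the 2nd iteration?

Iteration 1:
  x1 = (-3 - (-0.6)·1.0000 - (-3.6)·1.0000 - (-2)·1.0000) / (-9.2) = -0.3478
  x2 = (4 - (-2.1)·-0.3478 - (-2.3)·1.0000 - (1)·1.0000) / (8.4) = 0.5440
  x3 = (7 - (2.3)·-0.3478 - (3.5)·0.5440 - (0.6)·1.0000) / (9.4) = 0.5634
  x4 = (7 - (-2)·-0.3478 - (-1)·0.5440 - (1.8)·0.5634) / (-5.8) = -1.0059
Iteration 2:
  x1 = (-3 - (-0.6)·0.5440 - (-3.6)·0.5634 - (-2)·-1.0059) / (-9.2) = 0.2888
  x2 = (4 - (-2.1)·0.2888 - (-2.3)·0.5634 - (1)·-1.0059) / (8.4) = 0.8224
  x3 = (7 - (2.3)·0.2888 - (3.5)·0.8224 - (0.6)·-1.0059) / (9.4) = 0.4320
  x4 = (7 - (-2)·0.2888 - (-1)·0.8224 - (1.8)·0.4320) / (-5.8) = -1.3142

0.8224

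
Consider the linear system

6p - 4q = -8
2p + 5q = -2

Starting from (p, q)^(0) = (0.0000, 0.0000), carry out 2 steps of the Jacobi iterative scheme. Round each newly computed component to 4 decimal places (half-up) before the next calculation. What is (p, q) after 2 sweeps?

Iteration 1:
  p = (-8 - (-4)·0.0000) / (6) = -1.3333
  q = (-2 - (2)·0.0000) / (5) = -0.4000
Iteration 2:
  p = (-8 - (-4)·-0.4000) / (6) = -1.6000
  q = (-2 - (2)·-1.3333) / (5) = 0.1333

(-1.6000, 0.1333)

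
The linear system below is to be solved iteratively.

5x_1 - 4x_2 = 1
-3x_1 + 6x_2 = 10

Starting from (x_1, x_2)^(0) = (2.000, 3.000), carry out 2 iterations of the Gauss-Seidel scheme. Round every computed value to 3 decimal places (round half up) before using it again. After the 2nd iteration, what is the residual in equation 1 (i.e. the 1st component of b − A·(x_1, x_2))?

-0.054

Iteration 1:
  x_1 = (1 - (-4)·3.000) / (5) = 2.600
  x_2 = (10 - (-3)·2.600) / (6) = 2.967
Iteration 2:
  x_1 = (1 - (-4)·2.967) / (5) = 2.574
  x_2 = (10 - (-3)·2.574) / (6) = 2.954
Residual b − A·x = (-0.054, -0.002)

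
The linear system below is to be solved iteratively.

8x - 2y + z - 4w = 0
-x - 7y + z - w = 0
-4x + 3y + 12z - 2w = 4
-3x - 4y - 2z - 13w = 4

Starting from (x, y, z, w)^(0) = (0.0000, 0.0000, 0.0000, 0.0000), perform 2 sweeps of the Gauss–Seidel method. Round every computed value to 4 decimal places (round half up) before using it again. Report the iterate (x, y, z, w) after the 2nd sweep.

(-0.2212, 0.1305, 0.1671, -0.3225)

Iteration 1:
  x = (0 - (-2)·0.0000 - (1)·0.0000 - (-4)·0.0000) / (8) = 0.0000
  y = (0 - (-1)·0.0000 - (1)·0.0000 - (-1)·0.0000) / (-7) = 0.0000
  z = (4 - (-4)·0.0000 - (3)·0.0000 - (-2)·0.0000) / (12) = 0.3333
  w = (4 - (-3)·0.0000 - (-4)·0.0000 - (-2)·0.3333) / (-13) = -0.3590
Iteration 2:
  x = (0 - (-2)·0.0000 - (1)·0.3333 - (-4)·-0.3590) / (8) = -0.2212
  y = (0 - (-1)·-0.2212 - (1)·0.3333 - (-1)·-0.3590) / (-7) = 0.1305
  z = (4 - (-4)·-0.2212 - (3)·0.1305 - (-2)·-0.3590) / (12) = 0.1671
  w = (4 - (-3)·-0.2212 - (-4)·0.1305 - (-2)·0.1671) / (-13) = -0.3225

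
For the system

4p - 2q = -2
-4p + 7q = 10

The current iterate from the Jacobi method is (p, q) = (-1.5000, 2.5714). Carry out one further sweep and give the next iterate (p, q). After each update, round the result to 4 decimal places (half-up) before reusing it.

(0.7857, 0.5714)

One sweep:
  p = (-2 - (-2)·2.5714) / (4) = 0.7857
  q = (10 - (-4)·-1.5000) / (7) = 0.5714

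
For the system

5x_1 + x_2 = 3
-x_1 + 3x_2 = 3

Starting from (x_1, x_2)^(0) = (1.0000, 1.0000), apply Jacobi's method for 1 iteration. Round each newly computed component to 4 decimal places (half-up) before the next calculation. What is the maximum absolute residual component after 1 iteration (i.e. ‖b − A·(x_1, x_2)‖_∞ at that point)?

0.5999

Iteration 1:
  x_1 = (3 - (1)·1.0000) / (5) = 0.4000
  x_2 = (3 - (-1)·1.0000) / (3) = 1.3333
Residual b − A·x = (-0.3333, -0.5999); ∞-norm = 0.5999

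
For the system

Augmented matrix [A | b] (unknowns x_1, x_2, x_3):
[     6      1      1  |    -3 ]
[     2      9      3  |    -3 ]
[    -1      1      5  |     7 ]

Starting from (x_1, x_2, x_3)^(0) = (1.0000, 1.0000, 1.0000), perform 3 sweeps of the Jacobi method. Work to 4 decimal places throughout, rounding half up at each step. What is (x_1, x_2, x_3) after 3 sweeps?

(-0.6327, -0.6737, 1.4059)

Iteration 1:
  x_1 = (-3 - (1)·1.0000 - (1)·1.0000) / (6) = -0.8333
  x_2 = (-3 - (2)·1.0000 - (3)·1.0000) / (9) = -0.8889
  x_3 = (7 - (-1)·1.0000 - (1)·1.0000) / (5) = 1.4000
Iteration 2:
  x_1 = (-3 - (1)·-0.8889 - (1)·1.4000) / (6) = -0.5852
  x_2 = (-3 - (2)·-0.8333 - (3)·1.4000) / (9) = -0.6148
  x_3 = (7 - (-1)·-0.8333 - (1)·-0.8889) / (5) = 1.4111
Iteration 3:
  x_1 = (-3 - (1)·-0.6148 - (1)·1.4111) / (6) = -0.6327
  x_2 = (-3 - (2)·-0.5852 - (3)·1.4111) / (9) = -0.6737
  x_3 = (7 - (-1)·-0.5852 - (1)·-0.6148) / (5) = 1.4059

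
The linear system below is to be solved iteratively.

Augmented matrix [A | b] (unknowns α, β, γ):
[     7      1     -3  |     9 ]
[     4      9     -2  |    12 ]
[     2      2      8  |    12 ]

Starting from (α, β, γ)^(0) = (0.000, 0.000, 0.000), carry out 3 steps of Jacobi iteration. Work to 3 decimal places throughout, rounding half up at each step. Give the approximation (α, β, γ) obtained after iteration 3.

Iteration 1:
  α = (9 - (1)·0.000 - (-3)·0.000) / (7) = 1.286
  β = (12 - (4)·0.000 - (-2)·0.000) / (9) = 1.333
  γ = (12 - (2)·0.000 - (2)·0.000) / (8) = 1.500
Iteration 2:
  α = (9 - (1)·1.333 - (-3)·1.500) / (7) = 1.738
  β = (12 - (4)·1.286 - (-2)·1.500) / (9) = 1.095
  γ = (12 - (2)·1.286 - (2)·1.333) / (8) = 0.845
Iteration 3:
  α = (9 - (1)·1.095 - (-3)·0.845) / (7) = 1.491
  β = (12 - (4)·1.738 - (-2)·0.845) / (9) = 0.749
  γ = (12 - (2)·1.738 - (2)·1.095) / (8) = 0.792

(1.491, 0.749, 0.792)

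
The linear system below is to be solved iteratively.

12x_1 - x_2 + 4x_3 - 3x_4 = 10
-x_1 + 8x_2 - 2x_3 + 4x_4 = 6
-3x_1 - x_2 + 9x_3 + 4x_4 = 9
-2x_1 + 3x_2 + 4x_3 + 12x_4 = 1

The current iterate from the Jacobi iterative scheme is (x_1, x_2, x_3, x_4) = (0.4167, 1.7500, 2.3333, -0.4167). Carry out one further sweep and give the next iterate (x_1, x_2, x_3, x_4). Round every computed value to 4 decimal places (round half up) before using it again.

(0.0972, 1.5938, 1.5185, -1.0625)

One sweep:
  x_1 = (10 - (-1)·1.7500 - (4)·2.3333 - (-3)·-0.4167) / (12) = 0.0972
  x_2 = (6 - (-1)·0.4167 - (-2)·2.3333 - (4)·-0.4167) / (8) = 1.5938
  x_3 = (9 - (-3)·0.4167 - (-1)·1.7500 - (4)·-0.4167) / (9) = 1.5185
  x_4 = (1 - (-2)·0.4167 - (3)·1.7500 - (4)·2.3333) / (12) = -1.0625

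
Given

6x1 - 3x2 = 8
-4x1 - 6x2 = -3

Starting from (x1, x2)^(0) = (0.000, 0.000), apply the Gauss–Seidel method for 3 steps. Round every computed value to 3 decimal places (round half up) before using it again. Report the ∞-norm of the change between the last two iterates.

0.065

Iteration 1:
  x1 = (8 - (-3)·0.000) / (6) = 1.333
  x2 = (-3 - (-4)·1.333) / (-6) = -0.389
Iteration 2:
  x1 = (8 - (-3)·-0.389) / (6) = 1.139
  x2 = (-3 - (-4)·1.139) / (-6) = -0.259
Iteration 3:
  x1 = (8 - (-3)·-0.259) / (6) = 1.204
  x2 = (-3 - (-4)·1.204) / (-6) = -0.303
Change: (0.065, -0.044) → max |·| = 0.065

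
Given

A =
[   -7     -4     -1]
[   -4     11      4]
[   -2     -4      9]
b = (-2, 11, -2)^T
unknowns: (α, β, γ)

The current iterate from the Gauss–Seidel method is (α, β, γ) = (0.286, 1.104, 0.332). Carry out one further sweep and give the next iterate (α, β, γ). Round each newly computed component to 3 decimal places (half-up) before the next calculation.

(-0.393, 0.736, 0.018)

One sweep:
  α = (-2 - (-4)·1.104 - (-1)·0.332) / (-7) = -0.393
  β = (11 - (-4)·-0.393 - (4)·0.332) / (11) = 0.736
  γ = (-2 - (-2)·-0.393 - (-4)·0.736) / (9) = 0.018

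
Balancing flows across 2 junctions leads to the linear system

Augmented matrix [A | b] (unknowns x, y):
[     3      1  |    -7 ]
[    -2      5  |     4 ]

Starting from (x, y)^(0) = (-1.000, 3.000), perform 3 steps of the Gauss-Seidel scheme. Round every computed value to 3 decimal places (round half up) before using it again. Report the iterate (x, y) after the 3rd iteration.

Iteration 1:
  x = (-7 - (1)·3.000) / (3) = -3.333
  y = (4 - (-2)·-3.333) / (5) = -0.533
Iteration 2:
  x = (-7 - (1)·-0.533) / (3) = -2.156
  y = (4 - (-2)·-2.156) / (5) = -0.062
Iteration 3:
  x = (-7 - (1)·-0.062) / (3) = -2.313
  y = (4 - (-2)·-2.313) / (5) = -0.125

(-2.313, -0.125)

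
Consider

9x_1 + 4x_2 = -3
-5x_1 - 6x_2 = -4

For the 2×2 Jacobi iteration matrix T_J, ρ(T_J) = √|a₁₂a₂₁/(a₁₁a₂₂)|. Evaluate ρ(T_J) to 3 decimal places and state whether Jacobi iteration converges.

0.609

a₁₂a₂₁/(a₁₁a₂₂) = (4)·(-5) / ((9)·(-6)) = 0.370370
ρ = √|0.370370| = √0.370370 = 0.609
ρ < 1, so Jacobi converges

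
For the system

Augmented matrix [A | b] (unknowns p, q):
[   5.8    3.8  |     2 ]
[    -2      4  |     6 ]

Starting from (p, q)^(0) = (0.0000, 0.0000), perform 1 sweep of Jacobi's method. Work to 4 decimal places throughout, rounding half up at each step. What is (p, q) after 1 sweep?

Iteration 1:
  p = (2 - (3.8)·0.0000) / (5.8) = 0.3448
  q = (6 - (-2)·0.0000) / (4) = 1.5000

(0.3448, 1.5000)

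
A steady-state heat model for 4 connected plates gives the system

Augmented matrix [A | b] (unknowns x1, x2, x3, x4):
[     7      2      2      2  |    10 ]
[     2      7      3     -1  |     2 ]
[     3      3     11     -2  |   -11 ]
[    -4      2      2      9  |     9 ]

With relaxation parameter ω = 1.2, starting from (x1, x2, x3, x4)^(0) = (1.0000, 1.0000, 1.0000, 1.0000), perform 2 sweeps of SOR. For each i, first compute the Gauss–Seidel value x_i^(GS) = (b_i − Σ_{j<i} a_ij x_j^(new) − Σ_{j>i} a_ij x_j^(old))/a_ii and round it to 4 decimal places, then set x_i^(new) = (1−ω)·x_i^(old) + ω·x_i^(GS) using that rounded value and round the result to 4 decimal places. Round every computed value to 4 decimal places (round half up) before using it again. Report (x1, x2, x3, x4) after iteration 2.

Iteration 1:
  x1: GS value = (10 - (2)·1.0000 - (2)·1.0000 - (2)·1.0000) / (7) = 0.5714;  x1 ← (1−ω)·1.0000 + ω·0.5714 = 0.4857
  x2: GS value = (2 - (2)·0.4857 - (3)·1.0000 - (-1)·1.0000) / (7) = -0.1388;  x2 ← (1−ω)·1.0000 + ω·-0.1388 = -0.3666
  x3: GS value = (-11 - (3)·0.4857 - (3)·-0.3666 - (-2)·1.0000) / (11) = -0.8507;  x3 ← (1−ω)·1.0000 + ω·-0.8507 = -1.2208
  x4: GS value = (9 - (-4)·0.4857 - (2)·-0.3666 - (2)·-1.2208) / (9) = 1.5686;  x4 ← (1−ω)·1.0000 + ω·1.5686 = 1.6823
Iteration 2:
  x1: GS value = (10 - (2)·-0.3666 - (2)·-1.2208 - (2)·1.6823) / (7) = 1.4015;  x1 ← (1−ω)·0.4857 + ω·1.4015 = 1.5847
  x2: GS value = (2 - (2)·1.5847 - (3)·-1.2208 - (-1)·1.6823) / (7) = 0.5965;  x2 ← (1−ω)·-0.3666 + ω·0.5965 = 0.7891
  x3: GS value = (-11 - (3)·1.5847 - (3)·0.7891 - (-2)·1.6823) / (11) = -1.3415;  x3 ← (1−ω)·-1.2208 + ω·-1.3415 = -1.3656
  x4: GS value = (9 - (-4)·1.5847 - (2)·0.7891 - (2)·-1.3656) / (9) = 1.8324;  x4 ← (1−ω)·1.6823 + ω·1.8324 = 1.8624

(1.5847, 0.7891, -1.3656, 1.8624)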